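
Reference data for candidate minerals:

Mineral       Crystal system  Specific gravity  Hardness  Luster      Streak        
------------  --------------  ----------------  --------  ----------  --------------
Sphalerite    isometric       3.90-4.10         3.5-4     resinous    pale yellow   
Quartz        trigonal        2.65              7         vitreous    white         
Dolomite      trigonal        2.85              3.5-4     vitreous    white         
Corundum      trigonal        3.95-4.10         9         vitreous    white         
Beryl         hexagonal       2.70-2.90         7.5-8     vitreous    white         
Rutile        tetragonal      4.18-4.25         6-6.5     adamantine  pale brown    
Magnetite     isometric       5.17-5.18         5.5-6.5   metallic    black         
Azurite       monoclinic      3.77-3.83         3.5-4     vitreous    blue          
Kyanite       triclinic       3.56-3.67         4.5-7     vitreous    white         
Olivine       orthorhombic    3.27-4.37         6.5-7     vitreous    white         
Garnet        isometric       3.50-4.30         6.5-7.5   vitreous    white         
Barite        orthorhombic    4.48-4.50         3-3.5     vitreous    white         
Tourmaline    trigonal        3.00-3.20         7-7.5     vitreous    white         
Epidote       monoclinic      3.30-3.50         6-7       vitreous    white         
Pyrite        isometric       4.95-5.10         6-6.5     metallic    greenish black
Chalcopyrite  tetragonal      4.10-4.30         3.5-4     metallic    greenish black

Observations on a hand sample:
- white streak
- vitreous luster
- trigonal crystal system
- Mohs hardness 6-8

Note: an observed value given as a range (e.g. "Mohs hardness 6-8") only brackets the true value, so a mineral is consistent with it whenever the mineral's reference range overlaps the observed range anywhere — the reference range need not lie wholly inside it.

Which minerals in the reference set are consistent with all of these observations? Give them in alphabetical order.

Quartz, Tourmaline

White streak is inconsistent with Sphalerite, Rutile, Magnetite, Azurite, Pyrite, Chalcopyrite.
Vitreous luster: no further eliminations.
Trigonal crystal system: only Quartz, Dolomite, Corundum, Tourmaline remain.
Mohs hardness 6-8 eliminates Dolomite, Corundum.
The minerals that satisfy all observations are Quartz, Tourmaline.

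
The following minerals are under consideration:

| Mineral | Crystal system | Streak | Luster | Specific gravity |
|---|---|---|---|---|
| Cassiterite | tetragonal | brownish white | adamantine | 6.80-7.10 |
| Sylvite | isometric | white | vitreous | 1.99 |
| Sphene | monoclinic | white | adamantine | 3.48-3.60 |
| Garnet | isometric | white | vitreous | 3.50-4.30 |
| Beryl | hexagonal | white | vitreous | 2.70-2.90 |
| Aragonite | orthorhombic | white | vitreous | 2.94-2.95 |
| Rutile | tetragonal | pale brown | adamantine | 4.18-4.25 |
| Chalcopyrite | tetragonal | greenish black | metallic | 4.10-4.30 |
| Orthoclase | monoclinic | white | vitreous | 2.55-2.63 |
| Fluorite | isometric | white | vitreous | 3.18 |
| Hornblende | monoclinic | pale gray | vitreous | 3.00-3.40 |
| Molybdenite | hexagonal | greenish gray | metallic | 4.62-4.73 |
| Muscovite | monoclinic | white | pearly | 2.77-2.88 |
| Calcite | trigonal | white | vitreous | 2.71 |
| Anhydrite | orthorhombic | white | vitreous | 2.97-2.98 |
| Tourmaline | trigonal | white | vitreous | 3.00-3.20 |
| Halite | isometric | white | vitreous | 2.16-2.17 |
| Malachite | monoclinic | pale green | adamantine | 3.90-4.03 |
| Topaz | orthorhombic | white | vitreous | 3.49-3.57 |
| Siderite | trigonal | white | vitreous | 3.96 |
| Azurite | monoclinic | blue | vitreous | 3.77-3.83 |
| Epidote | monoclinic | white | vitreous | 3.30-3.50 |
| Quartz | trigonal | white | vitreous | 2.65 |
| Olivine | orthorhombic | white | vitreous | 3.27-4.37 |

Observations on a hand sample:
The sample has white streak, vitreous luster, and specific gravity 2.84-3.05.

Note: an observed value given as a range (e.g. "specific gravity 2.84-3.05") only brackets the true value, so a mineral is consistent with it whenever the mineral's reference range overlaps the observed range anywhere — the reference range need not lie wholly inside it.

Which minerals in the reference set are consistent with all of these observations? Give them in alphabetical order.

White streak: Sylvite, Sphene, Garnet, Beryl, Aragonite, Orthoclase, Fluorite, Muscovite, Calcite, Anhydrite, Tourmaline, Halite, Topaz, Siderite, Epidote, Quartz, Olivine remain.
Vitreous luster is inconsistent with Sphene, Muscovite.
Specific gravity 2.84-3.05: Beryl, Aragonite, Anhydrite, Tourmaline remain.
Consistent with every observation: Anhydrite, Aragonite, Beryl, Tourmaline.

Anhydrite, Aragonite, Beryl, Tourmaline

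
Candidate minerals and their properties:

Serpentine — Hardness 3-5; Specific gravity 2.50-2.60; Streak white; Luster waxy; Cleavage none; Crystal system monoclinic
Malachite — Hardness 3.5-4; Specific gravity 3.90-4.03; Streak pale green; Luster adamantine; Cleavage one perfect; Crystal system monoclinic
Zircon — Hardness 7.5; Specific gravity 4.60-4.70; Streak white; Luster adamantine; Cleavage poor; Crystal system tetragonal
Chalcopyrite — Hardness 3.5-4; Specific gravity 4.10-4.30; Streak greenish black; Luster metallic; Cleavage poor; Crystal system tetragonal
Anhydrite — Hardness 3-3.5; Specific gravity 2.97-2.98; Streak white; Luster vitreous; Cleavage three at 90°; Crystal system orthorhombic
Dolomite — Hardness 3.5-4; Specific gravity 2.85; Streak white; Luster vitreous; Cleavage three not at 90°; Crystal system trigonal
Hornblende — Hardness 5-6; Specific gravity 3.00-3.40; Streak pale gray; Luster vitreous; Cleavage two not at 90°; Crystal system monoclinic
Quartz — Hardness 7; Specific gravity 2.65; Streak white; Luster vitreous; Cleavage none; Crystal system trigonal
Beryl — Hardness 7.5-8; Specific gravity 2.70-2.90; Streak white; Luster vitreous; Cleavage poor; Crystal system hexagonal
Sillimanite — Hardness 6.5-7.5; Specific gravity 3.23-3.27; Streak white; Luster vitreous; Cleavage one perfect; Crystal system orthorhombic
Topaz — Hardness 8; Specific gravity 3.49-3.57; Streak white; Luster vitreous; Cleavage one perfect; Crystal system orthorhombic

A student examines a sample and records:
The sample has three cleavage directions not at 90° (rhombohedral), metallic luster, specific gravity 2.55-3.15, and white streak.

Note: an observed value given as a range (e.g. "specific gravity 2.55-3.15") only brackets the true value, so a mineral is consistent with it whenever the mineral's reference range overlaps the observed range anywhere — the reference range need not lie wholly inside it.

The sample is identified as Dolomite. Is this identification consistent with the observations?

No

Three cleavage directions not at 90° (rhombohedral) — fits Dolomite (cleavage three not at 90°).
Metallic luster — Dolomite has vitreous luster; a mismatch.
Specific gravity 2.55-3.15 — fits Dolomite (SG 2.85).
White streak — fits Dolomite (white streak).
The luster observation rules out Dolomite.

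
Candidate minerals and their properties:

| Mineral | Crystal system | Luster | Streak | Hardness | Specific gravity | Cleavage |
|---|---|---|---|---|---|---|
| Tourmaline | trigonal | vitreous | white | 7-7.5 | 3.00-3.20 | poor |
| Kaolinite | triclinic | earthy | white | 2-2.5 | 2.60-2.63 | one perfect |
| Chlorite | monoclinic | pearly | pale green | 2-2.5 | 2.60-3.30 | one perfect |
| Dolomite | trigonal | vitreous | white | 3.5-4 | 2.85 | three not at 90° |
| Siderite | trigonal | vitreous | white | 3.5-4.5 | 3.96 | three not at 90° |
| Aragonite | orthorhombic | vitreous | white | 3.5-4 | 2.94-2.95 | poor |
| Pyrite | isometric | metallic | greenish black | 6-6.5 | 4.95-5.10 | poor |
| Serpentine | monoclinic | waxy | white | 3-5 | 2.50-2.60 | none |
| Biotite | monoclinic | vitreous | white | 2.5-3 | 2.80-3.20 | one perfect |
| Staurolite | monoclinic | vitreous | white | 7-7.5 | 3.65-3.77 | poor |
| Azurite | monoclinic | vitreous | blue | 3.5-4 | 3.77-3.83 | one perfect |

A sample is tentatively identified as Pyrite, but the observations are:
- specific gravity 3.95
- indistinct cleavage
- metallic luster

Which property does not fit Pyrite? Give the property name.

specific gravity

Specific gravity 3.95: Pyrite has SG 4.95-5.10 — inconsistent.
Indistinct cleavage: Pyrite has cleavage poor — agrees.
Metallic luster: Pyrite has metallic luster — agrees.
Only the specific gravity is inconsistent.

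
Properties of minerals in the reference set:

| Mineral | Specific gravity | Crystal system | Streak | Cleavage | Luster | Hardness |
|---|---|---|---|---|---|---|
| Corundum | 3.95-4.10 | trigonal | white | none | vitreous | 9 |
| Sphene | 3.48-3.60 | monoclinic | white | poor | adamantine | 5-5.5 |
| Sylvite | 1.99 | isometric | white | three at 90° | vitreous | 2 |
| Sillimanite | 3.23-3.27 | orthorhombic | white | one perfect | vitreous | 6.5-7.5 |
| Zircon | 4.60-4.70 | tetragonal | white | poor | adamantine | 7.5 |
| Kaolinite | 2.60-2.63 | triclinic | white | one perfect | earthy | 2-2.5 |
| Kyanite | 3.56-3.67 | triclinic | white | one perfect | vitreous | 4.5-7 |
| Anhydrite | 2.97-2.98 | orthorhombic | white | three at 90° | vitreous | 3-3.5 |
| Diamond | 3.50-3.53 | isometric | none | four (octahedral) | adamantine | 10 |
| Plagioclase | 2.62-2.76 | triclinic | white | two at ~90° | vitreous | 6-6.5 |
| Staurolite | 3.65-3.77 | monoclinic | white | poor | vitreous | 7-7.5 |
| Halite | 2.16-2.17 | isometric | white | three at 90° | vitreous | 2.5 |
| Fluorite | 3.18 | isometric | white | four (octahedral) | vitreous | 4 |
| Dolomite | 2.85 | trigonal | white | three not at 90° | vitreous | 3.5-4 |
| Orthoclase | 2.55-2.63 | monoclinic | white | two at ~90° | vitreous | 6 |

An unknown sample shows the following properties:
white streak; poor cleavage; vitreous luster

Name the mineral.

White streak rules out Diamond.
Poor cleavage: leaves Sphene, Zircon, Staurolite.
Vitreous luster: narrows the field to Staurolite.
The only mineral consistent with every observation is Staurolite.

Staurolite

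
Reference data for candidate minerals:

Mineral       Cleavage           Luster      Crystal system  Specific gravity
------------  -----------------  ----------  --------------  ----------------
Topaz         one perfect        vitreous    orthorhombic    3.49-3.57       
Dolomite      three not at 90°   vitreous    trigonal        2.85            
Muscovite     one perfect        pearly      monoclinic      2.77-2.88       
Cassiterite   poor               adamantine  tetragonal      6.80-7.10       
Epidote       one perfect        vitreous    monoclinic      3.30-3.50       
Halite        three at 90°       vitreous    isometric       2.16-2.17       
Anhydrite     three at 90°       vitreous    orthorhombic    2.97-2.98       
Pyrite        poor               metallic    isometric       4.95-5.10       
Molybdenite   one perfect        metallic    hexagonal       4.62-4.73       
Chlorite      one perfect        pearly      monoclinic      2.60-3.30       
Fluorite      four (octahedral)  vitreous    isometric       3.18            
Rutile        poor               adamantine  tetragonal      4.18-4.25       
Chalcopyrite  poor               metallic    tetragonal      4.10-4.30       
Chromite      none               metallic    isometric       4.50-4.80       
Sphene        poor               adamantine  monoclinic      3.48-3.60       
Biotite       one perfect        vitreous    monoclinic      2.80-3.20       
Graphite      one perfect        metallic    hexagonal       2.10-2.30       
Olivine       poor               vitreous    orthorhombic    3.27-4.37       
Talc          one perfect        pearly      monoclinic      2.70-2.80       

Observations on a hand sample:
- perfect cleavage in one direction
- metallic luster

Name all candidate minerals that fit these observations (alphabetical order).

Perfect cleavage in one direction: leaves Topaz, Muscovite, Epidote, Molybdenite, Chlorite, Biotite, Graphite, Talc.
Metallic luster: Molybdenite, Graphite remain.
Remaining candidates: Graphite, Molybdenite.

Graphite, Molybdenite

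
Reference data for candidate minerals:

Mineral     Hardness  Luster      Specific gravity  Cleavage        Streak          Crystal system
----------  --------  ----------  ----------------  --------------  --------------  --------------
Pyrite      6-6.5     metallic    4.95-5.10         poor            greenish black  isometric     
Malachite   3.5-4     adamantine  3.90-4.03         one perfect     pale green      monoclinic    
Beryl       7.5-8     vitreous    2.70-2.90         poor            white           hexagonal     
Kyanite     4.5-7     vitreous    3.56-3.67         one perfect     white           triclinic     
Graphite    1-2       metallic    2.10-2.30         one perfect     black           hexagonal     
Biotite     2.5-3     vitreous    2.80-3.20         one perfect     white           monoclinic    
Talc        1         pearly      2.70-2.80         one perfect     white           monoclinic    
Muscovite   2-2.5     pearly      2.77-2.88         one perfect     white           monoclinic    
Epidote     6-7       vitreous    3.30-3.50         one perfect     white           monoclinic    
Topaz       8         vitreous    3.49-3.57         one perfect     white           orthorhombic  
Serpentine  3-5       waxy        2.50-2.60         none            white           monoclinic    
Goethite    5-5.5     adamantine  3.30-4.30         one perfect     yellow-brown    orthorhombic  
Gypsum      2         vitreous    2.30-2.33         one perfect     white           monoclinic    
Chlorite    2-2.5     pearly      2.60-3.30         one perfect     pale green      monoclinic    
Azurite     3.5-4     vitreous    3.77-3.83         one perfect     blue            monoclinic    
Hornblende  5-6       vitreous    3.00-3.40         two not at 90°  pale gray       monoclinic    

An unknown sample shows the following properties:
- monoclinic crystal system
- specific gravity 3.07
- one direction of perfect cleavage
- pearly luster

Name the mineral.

Monoclinic crystal system rules out Pyrite, Beryl, Kyanite, Graphite, Topaz, Goethite.
Specific gravity 3.07: only Biotite, Chlorite, Hornblende remain.
One direction of perfect cleavage eliminates Hornblende.
Pearly luster excludes Biotite.
The only mineral consistent with every observation is Chlorite.

Chlorite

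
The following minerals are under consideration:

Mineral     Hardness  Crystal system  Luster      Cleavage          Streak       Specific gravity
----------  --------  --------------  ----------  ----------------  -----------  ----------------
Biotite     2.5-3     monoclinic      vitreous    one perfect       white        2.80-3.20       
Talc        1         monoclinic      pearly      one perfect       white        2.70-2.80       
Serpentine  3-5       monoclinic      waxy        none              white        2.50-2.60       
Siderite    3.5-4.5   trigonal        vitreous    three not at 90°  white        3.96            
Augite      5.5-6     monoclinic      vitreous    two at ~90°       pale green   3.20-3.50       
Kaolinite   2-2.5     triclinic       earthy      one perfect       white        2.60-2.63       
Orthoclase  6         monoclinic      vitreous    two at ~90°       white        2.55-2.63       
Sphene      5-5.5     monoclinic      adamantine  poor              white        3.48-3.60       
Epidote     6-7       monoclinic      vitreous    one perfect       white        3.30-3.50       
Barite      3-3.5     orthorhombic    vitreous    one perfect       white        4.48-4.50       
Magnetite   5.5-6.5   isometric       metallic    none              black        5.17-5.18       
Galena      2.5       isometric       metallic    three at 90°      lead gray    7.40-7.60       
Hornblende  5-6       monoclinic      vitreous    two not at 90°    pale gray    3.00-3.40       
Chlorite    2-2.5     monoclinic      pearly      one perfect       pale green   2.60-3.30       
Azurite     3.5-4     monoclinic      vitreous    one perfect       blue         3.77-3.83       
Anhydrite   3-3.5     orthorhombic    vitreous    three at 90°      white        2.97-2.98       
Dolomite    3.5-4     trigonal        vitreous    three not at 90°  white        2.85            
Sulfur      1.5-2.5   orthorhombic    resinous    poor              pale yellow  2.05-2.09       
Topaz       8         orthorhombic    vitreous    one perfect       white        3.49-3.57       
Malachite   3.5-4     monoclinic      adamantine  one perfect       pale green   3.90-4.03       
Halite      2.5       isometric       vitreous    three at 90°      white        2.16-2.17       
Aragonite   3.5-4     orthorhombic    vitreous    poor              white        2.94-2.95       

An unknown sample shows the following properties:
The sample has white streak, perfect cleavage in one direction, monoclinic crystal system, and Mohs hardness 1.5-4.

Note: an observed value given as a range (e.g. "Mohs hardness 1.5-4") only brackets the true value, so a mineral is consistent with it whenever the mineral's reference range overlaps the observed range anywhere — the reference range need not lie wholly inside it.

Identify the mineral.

Biotite

White streak: only Biotite, Talc, Serpentine, Siderite, Kaolinite, Orthoclase, Sphene, Epidote, Barite, Anhydrite, Dolomite, Topaz, Halite, Aragonite remain.
Perfect cleavage in one direction: Biotite, Talc, Kaolinite, Epidote, Barite, Topaz remain.
Monoclinic crystal system is inconsistent with Kaolinite, Barite, Topaz.
Mohs hardness 1.5-4: only Biotite remains.
The only mineral consistent with every observation is Biotite.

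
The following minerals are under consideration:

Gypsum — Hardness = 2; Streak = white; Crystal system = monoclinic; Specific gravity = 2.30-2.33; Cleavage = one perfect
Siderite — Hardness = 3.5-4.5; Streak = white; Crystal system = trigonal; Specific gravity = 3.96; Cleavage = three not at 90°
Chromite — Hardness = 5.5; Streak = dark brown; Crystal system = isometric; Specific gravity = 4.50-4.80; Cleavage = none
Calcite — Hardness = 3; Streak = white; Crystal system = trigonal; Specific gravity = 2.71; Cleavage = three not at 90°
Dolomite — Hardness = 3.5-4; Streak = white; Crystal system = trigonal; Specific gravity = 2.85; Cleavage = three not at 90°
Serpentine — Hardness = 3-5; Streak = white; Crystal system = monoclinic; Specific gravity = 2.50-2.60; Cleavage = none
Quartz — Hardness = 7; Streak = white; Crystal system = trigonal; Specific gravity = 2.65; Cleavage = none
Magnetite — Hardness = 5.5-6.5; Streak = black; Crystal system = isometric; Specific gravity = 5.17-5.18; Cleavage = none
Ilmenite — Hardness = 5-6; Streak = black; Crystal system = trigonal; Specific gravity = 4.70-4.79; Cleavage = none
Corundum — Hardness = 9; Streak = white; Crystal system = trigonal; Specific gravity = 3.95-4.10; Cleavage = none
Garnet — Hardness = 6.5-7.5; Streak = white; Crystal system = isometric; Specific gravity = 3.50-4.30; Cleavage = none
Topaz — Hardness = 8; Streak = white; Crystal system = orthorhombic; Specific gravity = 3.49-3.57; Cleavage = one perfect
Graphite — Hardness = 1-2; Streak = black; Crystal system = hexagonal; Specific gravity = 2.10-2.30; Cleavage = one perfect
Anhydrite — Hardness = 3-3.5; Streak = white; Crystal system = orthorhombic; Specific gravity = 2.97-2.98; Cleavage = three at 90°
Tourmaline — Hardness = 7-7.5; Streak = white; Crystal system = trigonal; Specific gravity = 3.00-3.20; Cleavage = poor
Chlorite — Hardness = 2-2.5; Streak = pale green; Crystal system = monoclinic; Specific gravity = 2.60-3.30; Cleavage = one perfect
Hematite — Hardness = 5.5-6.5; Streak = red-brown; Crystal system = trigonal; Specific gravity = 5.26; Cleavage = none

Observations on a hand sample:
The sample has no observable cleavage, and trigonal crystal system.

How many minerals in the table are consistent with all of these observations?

No observable cleavage: Chromite, Serpentine, Quartz, Magnetite, Ilmenite, Corundum, Garnet, Hematite remain.
Trigonal crystal system rules out Chromite, Serpentine, Magnetite, Garnet.
The minerals that satisfy all observations are Corundum, Hematite, Ilmenite, Quartz.
That is 4 minerals.

4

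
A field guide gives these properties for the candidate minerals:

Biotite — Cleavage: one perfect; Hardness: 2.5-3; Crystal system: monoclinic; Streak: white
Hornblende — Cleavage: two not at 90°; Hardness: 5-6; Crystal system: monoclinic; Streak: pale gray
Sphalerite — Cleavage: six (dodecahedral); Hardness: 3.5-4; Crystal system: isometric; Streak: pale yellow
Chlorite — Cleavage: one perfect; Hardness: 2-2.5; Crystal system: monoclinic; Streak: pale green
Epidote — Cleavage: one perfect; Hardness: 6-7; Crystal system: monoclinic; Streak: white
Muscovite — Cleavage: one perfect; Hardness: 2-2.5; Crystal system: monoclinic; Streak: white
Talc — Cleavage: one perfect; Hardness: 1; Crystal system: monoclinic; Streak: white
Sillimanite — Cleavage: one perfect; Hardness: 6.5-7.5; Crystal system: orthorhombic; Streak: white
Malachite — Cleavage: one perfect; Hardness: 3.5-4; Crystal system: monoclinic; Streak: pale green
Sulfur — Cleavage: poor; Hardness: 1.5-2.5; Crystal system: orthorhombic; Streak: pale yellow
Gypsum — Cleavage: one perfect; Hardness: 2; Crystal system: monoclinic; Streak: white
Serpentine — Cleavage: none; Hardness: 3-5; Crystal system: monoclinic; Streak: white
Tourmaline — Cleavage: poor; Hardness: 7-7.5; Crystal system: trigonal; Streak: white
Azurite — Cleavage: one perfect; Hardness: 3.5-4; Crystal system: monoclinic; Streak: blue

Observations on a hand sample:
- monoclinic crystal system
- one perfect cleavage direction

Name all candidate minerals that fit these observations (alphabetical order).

Azurite, Biotite, Chlorite, Epidote, Gypsum, Malachite, Muscovite, Talc

Monoclinic crystal system rules out Sphalerite, Sillimanite, Sulfur, Tourmaline.
One perfect cleavage direction excludes Hornblende, Serpentine.
The minerals that satisfy all observations are Azurite, Biotite, Chlorite, Epidote, Gypsum, Malachite, Muscovite, Talc.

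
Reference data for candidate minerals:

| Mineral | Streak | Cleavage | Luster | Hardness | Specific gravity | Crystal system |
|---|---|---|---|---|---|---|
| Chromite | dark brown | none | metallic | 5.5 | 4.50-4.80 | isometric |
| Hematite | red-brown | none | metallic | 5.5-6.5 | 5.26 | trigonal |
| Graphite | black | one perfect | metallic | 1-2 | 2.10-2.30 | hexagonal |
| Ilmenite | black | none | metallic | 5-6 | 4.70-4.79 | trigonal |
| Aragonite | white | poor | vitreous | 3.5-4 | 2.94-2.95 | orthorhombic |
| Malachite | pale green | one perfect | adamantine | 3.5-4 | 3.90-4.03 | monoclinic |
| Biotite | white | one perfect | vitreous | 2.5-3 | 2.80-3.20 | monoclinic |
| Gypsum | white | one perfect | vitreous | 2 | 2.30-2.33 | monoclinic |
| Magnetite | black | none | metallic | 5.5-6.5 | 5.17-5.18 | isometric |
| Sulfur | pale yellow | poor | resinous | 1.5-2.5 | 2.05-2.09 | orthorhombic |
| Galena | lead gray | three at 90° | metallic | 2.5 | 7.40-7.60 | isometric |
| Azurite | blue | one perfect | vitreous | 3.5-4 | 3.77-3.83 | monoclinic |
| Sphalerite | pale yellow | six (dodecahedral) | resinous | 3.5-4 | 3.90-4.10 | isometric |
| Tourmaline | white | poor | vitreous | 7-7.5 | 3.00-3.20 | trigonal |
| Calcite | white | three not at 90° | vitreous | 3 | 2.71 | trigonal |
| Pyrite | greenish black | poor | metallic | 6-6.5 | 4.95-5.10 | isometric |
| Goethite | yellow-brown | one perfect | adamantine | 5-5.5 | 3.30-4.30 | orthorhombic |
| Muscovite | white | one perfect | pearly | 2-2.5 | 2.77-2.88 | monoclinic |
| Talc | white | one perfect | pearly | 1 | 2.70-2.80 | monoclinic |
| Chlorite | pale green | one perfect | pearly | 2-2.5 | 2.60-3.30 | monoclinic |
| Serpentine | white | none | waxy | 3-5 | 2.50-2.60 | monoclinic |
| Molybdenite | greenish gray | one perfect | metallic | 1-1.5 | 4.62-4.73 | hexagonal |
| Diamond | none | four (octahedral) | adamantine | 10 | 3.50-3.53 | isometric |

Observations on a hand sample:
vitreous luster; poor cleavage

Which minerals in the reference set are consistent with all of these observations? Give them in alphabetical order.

Aragonite, Tourmaline

Vitreous luster: Aragonite, Biotite, Gypsum, Azurite, Tourmaline, Calcite remain.
Poor cleavage: only Aragonite, Tourmaline remain.
Consistent with every observation: Aragonite, Tourmaline.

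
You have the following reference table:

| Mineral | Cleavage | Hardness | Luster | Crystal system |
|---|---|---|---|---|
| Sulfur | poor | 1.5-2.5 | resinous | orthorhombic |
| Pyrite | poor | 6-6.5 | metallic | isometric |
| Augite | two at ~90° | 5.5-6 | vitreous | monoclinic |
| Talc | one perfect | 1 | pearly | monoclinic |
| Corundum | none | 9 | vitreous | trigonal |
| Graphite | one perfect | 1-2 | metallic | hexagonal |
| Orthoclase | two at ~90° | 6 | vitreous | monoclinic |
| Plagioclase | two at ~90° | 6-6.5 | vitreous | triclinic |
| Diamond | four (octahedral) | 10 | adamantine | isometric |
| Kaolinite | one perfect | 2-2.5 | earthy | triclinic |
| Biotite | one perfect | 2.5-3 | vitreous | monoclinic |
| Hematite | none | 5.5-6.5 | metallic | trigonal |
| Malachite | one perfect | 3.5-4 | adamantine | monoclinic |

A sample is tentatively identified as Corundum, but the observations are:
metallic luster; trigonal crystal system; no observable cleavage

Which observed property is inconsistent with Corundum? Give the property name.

Metallic luster: Corundum has vitreous luster — outside the reference range.
Trigonal crystal system: Corundum has trigonal system — matches.
No observable cleavage: Corundum has cleavage none — matches.
Only the luster is inconsistent.

luster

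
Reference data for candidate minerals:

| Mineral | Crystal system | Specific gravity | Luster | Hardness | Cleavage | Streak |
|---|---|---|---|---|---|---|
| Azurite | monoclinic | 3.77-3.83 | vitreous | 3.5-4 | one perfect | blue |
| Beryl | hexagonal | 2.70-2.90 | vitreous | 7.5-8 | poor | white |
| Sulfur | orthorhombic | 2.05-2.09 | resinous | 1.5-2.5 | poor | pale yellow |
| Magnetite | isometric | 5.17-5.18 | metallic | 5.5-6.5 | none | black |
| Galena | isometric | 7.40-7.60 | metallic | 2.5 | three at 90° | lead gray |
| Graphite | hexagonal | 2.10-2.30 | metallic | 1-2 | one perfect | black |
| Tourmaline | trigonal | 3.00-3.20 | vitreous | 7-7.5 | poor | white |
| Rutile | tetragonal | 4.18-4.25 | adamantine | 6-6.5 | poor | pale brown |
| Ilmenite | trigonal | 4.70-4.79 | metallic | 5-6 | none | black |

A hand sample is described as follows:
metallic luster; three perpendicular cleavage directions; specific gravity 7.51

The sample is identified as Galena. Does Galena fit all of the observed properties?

Yes

Metallic luster — is consistent with Galena (metallic luster).
Three perpendicular cleavage directions — is consistent with Galena (cleavage three at 90°).
Specific gravity 7.51 — is consistent with Galena (SG 7.40-7.60).
All observations are consistent with the tabulated values for Galena.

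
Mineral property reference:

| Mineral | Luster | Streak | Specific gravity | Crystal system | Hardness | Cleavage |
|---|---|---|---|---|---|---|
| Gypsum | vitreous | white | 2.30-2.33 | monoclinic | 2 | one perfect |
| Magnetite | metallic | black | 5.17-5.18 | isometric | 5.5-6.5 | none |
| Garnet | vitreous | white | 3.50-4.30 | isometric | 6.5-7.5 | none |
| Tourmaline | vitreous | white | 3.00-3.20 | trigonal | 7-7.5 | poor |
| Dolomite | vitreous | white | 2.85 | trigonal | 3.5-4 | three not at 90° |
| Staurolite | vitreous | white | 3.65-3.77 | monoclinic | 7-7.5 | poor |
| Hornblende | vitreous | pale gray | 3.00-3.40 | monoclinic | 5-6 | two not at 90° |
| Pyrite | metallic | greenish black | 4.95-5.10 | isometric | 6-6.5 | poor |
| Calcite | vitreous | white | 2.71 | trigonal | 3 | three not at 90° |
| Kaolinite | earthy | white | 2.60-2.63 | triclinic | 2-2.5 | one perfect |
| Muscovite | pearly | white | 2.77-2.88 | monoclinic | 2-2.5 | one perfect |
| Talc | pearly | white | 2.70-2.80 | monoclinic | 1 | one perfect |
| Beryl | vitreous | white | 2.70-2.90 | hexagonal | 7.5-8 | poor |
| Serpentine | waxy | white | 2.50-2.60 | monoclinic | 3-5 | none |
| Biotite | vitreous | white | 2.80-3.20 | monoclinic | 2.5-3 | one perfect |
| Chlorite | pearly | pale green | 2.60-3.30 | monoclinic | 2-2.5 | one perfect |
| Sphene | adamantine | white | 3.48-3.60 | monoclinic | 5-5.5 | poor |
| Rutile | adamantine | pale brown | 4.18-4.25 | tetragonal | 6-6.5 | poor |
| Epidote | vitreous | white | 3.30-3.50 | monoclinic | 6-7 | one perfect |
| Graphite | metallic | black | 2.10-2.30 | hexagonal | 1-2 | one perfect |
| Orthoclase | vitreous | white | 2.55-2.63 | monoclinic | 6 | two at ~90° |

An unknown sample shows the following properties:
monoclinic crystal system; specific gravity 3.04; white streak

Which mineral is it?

Monoclinic crystal system — leaves Gypsum, Staurolite, Hornblende, Muscovite, Talc, Serpentine, Biotite, Chlorite, Sphene, Epidote, Orthoclase.
Specific gravity 3.04 — only Hornblende, Biotite, Chlorite remain.
White streak — narrows the field to Biotite.
Only Biotite satisfies all observations.

Biotite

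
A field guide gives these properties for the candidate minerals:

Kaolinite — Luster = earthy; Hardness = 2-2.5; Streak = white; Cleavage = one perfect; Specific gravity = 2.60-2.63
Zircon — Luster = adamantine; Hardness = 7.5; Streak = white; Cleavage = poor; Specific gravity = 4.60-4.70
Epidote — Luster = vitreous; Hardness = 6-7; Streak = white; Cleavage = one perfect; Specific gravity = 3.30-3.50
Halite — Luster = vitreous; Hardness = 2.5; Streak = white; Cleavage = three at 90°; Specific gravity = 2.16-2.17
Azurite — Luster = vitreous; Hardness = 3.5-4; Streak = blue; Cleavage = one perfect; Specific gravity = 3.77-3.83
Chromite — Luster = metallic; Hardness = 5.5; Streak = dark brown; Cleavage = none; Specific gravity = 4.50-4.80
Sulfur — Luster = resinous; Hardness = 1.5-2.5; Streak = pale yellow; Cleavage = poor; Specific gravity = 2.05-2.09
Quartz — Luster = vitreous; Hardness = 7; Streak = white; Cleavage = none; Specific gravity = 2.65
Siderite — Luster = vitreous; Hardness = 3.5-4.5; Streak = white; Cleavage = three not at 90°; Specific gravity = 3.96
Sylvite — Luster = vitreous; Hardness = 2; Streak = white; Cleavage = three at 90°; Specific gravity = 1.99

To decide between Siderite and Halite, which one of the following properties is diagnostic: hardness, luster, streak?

hardness

Hardness: Siderite 3.5-4.5, Halite 2.5 — these differ.
Luster: both vitreous — no difference.
Streak: both white — no difference.
Of the listed properties, hardness is the one that separates them.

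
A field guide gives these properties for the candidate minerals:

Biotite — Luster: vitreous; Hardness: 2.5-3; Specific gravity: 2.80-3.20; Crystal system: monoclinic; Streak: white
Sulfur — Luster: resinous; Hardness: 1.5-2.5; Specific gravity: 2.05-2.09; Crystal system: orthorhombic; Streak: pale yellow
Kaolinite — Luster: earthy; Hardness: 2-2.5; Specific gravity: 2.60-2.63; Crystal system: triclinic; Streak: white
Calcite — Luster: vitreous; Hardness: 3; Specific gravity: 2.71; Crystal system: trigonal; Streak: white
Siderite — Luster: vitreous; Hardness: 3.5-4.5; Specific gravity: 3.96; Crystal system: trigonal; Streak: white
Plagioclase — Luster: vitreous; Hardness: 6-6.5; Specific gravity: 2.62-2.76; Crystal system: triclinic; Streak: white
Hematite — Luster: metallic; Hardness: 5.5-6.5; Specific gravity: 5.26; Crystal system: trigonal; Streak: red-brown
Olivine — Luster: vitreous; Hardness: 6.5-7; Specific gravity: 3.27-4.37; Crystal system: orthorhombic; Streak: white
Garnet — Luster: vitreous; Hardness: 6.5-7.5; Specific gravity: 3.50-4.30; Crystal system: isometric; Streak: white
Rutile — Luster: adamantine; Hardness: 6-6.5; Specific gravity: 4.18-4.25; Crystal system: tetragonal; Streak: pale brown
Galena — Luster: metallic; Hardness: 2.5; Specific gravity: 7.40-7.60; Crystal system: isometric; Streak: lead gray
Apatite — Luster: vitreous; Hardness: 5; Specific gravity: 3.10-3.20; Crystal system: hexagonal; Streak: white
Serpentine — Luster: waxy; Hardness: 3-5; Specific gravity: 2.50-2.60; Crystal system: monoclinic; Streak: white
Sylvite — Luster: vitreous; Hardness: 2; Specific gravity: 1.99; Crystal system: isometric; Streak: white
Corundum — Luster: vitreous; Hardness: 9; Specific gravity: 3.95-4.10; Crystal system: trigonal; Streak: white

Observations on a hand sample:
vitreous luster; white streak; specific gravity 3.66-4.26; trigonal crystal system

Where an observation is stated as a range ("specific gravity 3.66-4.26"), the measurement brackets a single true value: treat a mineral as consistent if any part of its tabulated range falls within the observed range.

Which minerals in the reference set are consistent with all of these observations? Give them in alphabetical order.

Vitreous luster eliminates Sulfur, Kaolinite, Hematite, Rutile, Galena, Serpentine.
White streak: consistent with all remaining minerals.
Specific gravity 3.66-4.26: Siderite, Olivine, Garnet, Corundum remain.
Trigonal crystal system excludes Olivine, Garnet.
Consistent with every observation: Corundum, Siderite.

Corundum, Siderite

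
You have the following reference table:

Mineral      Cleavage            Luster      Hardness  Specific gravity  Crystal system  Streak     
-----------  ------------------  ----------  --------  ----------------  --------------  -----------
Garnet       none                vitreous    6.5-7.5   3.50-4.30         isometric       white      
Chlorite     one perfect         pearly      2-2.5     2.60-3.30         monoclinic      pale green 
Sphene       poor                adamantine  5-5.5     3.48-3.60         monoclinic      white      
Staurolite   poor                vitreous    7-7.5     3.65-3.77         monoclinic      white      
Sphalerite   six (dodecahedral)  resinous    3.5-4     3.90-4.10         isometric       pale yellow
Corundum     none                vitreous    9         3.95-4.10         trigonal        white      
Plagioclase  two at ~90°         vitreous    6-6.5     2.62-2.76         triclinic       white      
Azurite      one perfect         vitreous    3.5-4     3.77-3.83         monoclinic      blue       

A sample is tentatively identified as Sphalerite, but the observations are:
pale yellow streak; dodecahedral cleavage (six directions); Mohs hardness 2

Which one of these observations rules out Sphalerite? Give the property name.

hardness

Pale yellow streak: Sphalerite has pale yellow streak — consistent.
Dodecahedral cleavage (six directions): Sphalerite has cleavage six (dodecahedral) — consistent.
Mohs hardness 2: Sphalerite has hardness 3.5-4 — inconsistent.
The hardness is the one property that does not fit.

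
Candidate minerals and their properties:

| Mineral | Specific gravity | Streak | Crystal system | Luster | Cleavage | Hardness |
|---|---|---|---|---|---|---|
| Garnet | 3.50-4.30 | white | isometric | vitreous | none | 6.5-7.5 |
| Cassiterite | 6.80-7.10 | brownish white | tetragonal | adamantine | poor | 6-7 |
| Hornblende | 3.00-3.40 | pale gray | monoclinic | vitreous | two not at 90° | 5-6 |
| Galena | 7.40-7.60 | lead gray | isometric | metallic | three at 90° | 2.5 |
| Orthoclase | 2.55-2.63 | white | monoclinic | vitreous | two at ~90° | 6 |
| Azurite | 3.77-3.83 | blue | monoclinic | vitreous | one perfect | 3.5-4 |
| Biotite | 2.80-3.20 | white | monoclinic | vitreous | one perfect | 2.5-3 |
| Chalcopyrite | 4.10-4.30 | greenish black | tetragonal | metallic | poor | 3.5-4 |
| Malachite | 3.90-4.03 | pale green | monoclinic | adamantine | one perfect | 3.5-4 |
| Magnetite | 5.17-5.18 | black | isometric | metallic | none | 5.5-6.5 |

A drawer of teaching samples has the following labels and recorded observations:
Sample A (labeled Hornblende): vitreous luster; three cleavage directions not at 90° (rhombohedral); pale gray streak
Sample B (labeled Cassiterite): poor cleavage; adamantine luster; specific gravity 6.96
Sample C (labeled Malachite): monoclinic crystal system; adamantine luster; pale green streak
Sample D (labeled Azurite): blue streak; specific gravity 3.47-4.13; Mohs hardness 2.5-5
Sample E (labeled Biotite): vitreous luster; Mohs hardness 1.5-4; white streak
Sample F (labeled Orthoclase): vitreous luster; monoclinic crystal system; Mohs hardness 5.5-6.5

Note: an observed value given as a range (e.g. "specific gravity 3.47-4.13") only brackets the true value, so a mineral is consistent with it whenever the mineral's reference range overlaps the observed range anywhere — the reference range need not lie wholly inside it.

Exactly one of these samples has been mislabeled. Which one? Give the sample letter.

A

Sample A: Hornblende has cleavage two not at 90°, but the record shows three cleavage directions not at 90° (rhombohedral) — this label is wrong.
Sample B: all recorded properties match Cassiterite.
Sample C: all recorded properties match Malachite.
Sample D: all recorded properties match Azurite.
Sample E: all recorded properties match Biotite.
Sample F: all recorded properties match Orthoclase.
The mislabeled specimen is A.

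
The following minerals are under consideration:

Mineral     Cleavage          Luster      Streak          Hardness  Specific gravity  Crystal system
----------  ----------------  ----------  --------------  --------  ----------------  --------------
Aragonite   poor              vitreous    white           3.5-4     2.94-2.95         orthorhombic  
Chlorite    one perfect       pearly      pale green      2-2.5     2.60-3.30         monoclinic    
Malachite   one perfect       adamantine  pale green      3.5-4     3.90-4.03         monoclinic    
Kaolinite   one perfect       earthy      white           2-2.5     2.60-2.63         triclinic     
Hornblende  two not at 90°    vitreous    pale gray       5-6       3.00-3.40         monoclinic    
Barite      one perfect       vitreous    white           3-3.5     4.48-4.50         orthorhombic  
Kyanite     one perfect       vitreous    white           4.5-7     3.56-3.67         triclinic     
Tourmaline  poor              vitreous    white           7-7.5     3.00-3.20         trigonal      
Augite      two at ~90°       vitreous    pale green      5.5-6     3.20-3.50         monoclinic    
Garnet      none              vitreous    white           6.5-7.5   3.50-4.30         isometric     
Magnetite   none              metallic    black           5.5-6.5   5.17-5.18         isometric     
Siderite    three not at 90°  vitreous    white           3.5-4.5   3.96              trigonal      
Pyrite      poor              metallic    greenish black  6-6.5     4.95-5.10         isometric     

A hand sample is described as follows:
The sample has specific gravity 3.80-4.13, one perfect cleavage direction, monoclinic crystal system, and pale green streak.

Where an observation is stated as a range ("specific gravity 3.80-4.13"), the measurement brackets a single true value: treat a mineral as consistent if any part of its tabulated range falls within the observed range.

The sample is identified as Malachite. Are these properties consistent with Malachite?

Specific gravity 3.80-4.13 — fits Malachite (SG 3.90-4.03).
One perfect cleavage direction — fits Malachite (cleavage one perfect).
Monoclinic crystal system — fits Malachite (monoclinic system).
Pale green streak — fits Malachite (pale green streak).
All observations are consistent with the tabulated values for Malachite.

Yes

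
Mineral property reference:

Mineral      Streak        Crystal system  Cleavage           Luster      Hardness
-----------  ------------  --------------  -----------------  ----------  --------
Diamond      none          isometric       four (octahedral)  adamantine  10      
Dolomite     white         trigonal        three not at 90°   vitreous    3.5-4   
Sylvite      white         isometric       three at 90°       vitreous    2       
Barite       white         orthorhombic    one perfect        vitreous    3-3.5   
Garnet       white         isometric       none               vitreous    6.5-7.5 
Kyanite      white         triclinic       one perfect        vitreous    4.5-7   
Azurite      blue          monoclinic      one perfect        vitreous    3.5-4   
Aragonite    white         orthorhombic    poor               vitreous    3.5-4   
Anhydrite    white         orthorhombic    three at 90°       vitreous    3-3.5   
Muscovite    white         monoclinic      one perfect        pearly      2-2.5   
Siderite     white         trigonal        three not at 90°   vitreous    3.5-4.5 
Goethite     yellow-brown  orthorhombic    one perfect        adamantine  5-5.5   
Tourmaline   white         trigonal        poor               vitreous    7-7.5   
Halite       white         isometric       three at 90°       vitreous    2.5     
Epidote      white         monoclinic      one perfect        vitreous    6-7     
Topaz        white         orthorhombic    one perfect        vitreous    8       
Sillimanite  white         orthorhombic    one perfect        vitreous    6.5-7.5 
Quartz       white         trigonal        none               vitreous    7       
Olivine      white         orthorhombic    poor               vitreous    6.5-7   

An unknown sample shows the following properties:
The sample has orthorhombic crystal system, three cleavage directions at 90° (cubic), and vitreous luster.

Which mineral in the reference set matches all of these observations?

Anhydrite

Orthorhombic crystal system: narrows the field to Barite, Aragonite, Anhydrite, Goethite, Topaz, Sillimanite, Olivine.
Three cleavage directions at 90° (cubic): only Anhydrite remains.
Vitreous luster: all remaining candidates fit.
The only mineral consistent with every observation is Anhydrite.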